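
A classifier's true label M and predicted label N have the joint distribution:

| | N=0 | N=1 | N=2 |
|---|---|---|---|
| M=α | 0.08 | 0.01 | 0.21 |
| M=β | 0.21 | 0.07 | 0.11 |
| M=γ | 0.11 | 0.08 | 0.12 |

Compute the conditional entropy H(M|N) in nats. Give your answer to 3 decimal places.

1.011 nats

Marginals: p(M) = (0.3000, 0.3900, 0.3100), p(N) = (0.4000, 0.1600, 0.4400).
H(M|N) = Σ p(N) · H(M|N=·).
  N=0: p=0.4000, H(M|N=0) = 1.0152
  N=1: p=0.1600, H(M|N=1) = 0.8815
  N=2: p=0.4400, H(M|N=2) = 1.0539
Weighted sum = 1.011 nats.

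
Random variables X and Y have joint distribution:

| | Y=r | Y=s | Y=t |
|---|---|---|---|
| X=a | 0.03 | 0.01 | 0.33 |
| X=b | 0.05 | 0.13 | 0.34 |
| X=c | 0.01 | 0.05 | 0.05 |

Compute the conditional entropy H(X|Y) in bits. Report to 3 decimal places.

1.263 bits

Chain rule: H(X|Y) = H(X,Y) − H(Y).
Marginals: p(X) = (0.3700, 0.5200, 0.1100), p(Y) = (0.0900, 0.1900, 0.7200).
H(X,Y) = 2.3726 bits; H(Y) = 1.1091 bits.
H(X|Y) = 2.3726 − 1.1091 = 1.263 bits.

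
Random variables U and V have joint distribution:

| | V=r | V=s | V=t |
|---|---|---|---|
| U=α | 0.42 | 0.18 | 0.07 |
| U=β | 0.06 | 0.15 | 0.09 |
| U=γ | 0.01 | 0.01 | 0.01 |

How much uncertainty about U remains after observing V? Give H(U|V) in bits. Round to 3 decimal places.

0.938 bits

Chain rule: H(U|V) = H(U,V) − H(V).
Marginals: p(U) = (0.6700, 0.3000, 0.0300), p(V) = (0.4900, 0.3400, 0.1700).
H(U,V) = 2.4056 bits; H(V) = 1.4680 bits.
H(U|V) = 2.4056 − 1.4680 = 0.938 bits.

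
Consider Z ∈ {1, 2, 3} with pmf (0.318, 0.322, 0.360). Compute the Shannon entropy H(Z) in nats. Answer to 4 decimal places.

1.0970 nats

H(Z) = −Σ p·ln p.
  −(0.318)·ln(0.318) = 0.36433
  −(0.322)·ln(0.322) = 0.36489
  −(0.360)·ln(0.360) = 0.36779
Sum: 0.36433 + 0.36489 + 0.36779 = 1.0970 nats.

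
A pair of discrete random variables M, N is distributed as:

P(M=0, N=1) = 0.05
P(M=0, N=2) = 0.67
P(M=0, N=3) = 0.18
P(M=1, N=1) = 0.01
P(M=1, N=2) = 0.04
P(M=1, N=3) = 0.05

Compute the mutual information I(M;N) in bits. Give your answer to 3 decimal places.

0.034 bits

Marginals: p(M) = (0.9000, 0.1000), p(N) = (0.0600, 0.7100, 0.2300).
I(M;N) = Σ p(x,y)·log₂[p(x,y)/(p(x)p(y))].
  (0,1): 0.05·log₂(0.9259) = -0.0056
  (0,2): 0.67·log₂(1.0485) = 0.0458
  (0,3): 0.18·log₂(0.8696) = -0.0363
  (1,1): 0.01·log₂(1.6667) = 0.0074
  (1,2): 0.04·log₂(0.5634) = -0.0331
  (1,3): 0.05·log₂(2.1739) = 0.0560
Sum = 0.034 bits.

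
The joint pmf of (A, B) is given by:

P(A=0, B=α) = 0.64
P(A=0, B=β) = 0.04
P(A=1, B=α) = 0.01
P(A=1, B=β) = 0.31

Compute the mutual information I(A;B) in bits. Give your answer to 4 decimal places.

0.6504 bits

Marginals: p(A) = (0.6800, 0.3200), p(B) = (0.6500, 0.3500).
I(A;B) = Σ p(x,y)·log₂[p(x,y)/(p(x)p(y))].
  (0,α): 0.64·log₂(1.4480) = 0.34178
  (0,β): 0.04·log₂(0.1681) = -0.10292
  (1,α): 0.01·log₂(0.0481) = -0.04379
  (1,β): 0.31·log₂(2.7679) = 0.45532
Sum = 0.6504 bits.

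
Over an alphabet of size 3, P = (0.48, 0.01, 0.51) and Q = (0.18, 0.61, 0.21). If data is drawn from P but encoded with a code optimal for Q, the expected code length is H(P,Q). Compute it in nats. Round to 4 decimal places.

H(P,Q) = −Σ p·ln q.
  −0.48·ln(0.18) = 0.82310
  −0.01·ln(0.61) = 0.00494
  −0.51·ln(0.21) = 0.79593
H(P,Q) = 1.6240 nats.

1.6240 nats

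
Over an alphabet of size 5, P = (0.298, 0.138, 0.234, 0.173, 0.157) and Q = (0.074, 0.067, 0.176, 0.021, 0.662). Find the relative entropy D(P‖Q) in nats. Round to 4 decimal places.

0.7204 nats

D(P‖Q) = Σ p·ln(p/q).
  0.298·ln(0.298/0.074) = 0.41512
  0.138·ln(0.138/0.067) = 0.09971
  0.234·ln(0.234/0.176) = 0.06665
  0.173·ln(0.173/0.021) = 0.36482
  0.157·ln(0.157/0.662) = -0.22593
D(P‖Q) = 0.7204 nats.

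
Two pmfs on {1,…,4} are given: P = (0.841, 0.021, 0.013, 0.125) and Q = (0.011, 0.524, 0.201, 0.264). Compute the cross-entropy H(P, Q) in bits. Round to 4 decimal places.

H(P,Q) = −Σ p·log₂ q.
  −0.841·log₂(0.011) = 5.47184
  −0.021·log₂(0.524) = 0.01958
  −0.013·log₂(0.201) = 0.03009
  −0.125·log₂(0.264) = 0.24017
H(P,Q) = 5.7617 bits.

5.7617 bits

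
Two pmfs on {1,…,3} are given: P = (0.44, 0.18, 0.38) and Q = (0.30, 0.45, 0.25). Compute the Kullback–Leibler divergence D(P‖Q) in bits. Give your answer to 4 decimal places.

0.2347 bits

D(P‖Q) = Σ p·log₂(p/q).
  0.44·log₂(0.44/0.30) = 0.24312
  0.18·log₂(0.18/0.45) = -0.23795
  0.38·log₂(0.38/0.25) = 0.22955
D(P‖Q) = 0.2347 bits.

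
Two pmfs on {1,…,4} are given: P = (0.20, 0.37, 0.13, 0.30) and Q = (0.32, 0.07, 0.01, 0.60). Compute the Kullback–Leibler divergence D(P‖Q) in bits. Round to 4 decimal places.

0.9342 bits

D(P‖Q) = Σ p·log₂(p/q).
  0.20·log₂(0.20/0.32) = -0.13561
  0.37·log₂(0.37/0.07) = 0.88878
  0.13·log₂(0.13/0.01) = 0.48106
  0.30·log₂(0.30/0.60) = -0.30000
D(P‖Q) = 0.9342 bits.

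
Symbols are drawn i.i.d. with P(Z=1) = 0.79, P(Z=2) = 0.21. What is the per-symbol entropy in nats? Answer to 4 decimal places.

0.5140 nats

H(Z) = −Σ p·ln p.
  −(0.79)·ln(0.79) = 0.18622
  −(0.21)·ln(0.21) = 0.32774
Sum: 0.18622 + 0.32774 = 0.5140 nats.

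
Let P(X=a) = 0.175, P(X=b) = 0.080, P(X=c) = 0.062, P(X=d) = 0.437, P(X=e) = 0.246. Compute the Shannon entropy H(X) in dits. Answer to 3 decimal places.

H(X) = −Σ p·log₁₀ p.
  −(0.175)·log₁₀(0.175) = 0.1325
  −(0.080)·log₁₀(0.080) = 0.0878
  −(0.062)·log₁₀(0.062) = 0.0749
  −(0.437)·log₁₀(0.437) = 0.1571
  −(0.246)·log₁₀(0.246) = 0.1498
Sum: 0.1325 + 0.0878 + 0.0749 + 0.1571 + 0.1498 = 0.602 dits.

0.602 dits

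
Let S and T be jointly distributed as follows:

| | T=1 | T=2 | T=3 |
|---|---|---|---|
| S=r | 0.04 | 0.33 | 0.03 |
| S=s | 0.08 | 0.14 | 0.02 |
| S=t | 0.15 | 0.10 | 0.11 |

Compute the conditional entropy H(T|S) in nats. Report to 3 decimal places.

Marginals: p(S) = (0.4000, 0.2400, 0.3600), p(T) = (0.2700, 0.5700, 0.1600).
H(T|S) = Σ p(S) · H(T|S=·).
  S=r: p=0.4000, H(T|S=r) = 0.5832
  S=s: p=0.2400, H(T|S=s) = 0.8877
  S=t: p=0.3600, H(T|S=t) = 1.0829
Weighted sum = 0.836 nats.

0.836 nats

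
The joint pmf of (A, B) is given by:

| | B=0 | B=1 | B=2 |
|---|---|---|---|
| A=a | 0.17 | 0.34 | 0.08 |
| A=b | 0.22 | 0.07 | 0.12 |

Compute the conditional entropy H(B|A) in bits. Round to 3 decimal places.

1.395 bits

Marginals: p(A) = (0.5900, 0.4100), p(B) = (0.3900, 0.4100, 0.2000).
H(B|A) = Σ p(A) · H(B|A=·).
  A=a: p=0.5900, H(B|A=a) = 1.3664
  A=b: p=0.4100, H(B|A=b) = 1.4361
Weighted sum = 1.395 bits.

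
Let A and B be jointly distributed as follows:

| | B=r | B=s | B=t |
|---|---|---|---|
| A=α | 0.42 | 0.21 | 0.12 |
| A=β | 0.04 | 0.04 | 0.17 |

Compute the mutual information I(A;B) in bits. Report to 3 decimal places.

Marginals: p(A) = (0.7500, 0.2500), p(B) = (0.4600, 0.2500, 0.2900).
I(A;B) = Σ p(x,y)·log₂[p(x,y)/(p(x)p(y))].
  (α,r): 0.42·log₂(1.2174) = 0.1192
  (α,s): 0.21·log₂(1.1200) = 0.0343
  (α,t): 0.12·log₂(0.5517) = -0.1030
  (β,r): 0.04·log₂(0.3478) = -0.0609
  (β,s): 0.04·log₂(0.6400) = -0.0258
  (β,t): 0.17·log₂(2.3448) = 0.2090
Sum = 0.173 bits.

0.173 bits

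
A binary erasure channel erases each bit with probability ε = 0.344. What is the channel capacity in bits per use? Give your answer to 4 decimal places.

0.6560 bits

Binary erasure channel: capacity C = 1 − ε.
C = 1 − 0.344 = 0.6560 bits per channel use.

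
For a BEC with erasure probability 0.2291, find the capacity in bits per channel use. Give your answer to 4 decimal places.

0.7709 bits

Binary erasure channel: capacity C = 1 − ε.
C = 1 − 0.2291 = 0.7709 bits per channel use.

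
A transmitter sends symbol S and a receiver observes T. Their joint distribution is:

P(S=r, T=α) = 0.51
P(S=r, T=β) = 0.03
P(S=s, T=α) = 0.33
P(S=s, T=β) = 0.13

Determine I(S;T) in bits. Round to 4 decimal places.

0.0720 bits

Marginals: p(S) = (0.5400, 0.4600), p(T) = (0.8400, 0.1600).
I(S;T) = Σ p(x,y)·log₂[p(x,y)/(p(x)p(y))].
  (r,α): 0.51·log₂(1.1243) = 0.08623
  (r,β): 0.03·log₂(0.3472) = -0.04578
  (s,α): 0.33·log₂(0.8540) = -0.07512
  (s,β): 0.13·log₂(1.7663) = 0.10670
Sum = 0.0720 bits.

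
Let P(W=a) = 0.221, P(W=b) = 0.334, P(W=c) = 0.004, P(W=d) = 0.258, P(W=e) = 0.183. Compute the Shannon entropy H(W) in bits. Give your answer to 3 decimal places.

1.994 bits

H(W) = −Σ p·log₂ p.
  −(0.221)·log₂(0.221) = 0.4813
  −(0.334)·log₂(0.334) = 0.5284
  −(0.004)·log₂(0.004) = 0.0319
  −(0.258)·log₂(0.258) = 0.5043
  −(0.183)·log₂(0.183) = 0.4484
Sum: 0.4813 + 0.5284 + 0.0319 + 0.5043 + 0.4484 = 1.994 bits.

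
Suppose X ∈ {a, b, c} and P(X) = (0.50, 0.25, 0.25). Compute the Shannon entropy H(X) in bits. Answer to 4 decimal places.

1.5000 bits

H(X) = −Σ p·log₂ p.
  −(0.50)·log₂(0.50) = 0.50000
  −(0.25)·log₂(0.25) = 0.50000
  −(0.25)·log₂(0.25) = 0.50000
Sum: 0.50000 + 0.50000 + 0.50000 = 1.5000 bits.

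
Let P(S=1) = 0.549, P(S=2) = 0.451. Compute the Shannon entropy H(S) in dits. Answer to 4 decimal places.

0.2989 dits

H(S) = −Σ p·log₁₀ p.
  −(0.549)·log₁₀(0.549) = 0.14297
  −(0.451)·log₁₀(0.451) = 0.15597
Sum: 0.14297 + 0.15597 = 0.2989 dits.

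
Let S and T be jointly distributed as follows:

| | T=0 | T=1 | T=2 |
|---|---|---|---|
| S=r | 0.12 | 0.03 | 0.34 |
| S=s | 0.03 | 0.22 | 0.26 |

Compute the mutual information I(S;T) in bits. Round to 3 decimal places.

0.167 bits

Marginals: p(S) = (0.4900, 0.5100), p(T) = (0.1500, 0.2500, 0.6000).
I(S;T) = H(S) + H(T) − H(S,T).
H(S) = 0.9997, H(T) = 1.3527, H(S,T) = 2.1856.
I(S;T) = 0.9997 + 1.3527 − 2.1856 = 0.167 bits.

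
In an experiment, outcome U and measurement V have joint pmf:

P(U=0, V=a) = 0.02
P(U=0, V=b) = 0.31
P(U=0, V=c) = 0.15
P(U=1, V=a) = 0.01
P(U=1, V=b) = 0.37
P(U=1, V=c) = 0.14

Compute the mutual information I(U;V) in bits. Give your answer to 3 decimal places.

Marginals: p(U) = (0.4800, 0.5200), p(V) = (0.0300, 0.6800, 0.2900).
I(U;V) = H(U) + H(V) − H(U,V).
H(U) = 0.9988, H(V) = 1.0480, H(U,V) = 2.0415.
I(U;V) = 0.9988 + 1.0480 − 2.0415 = 0.005 bits.

0.005 bits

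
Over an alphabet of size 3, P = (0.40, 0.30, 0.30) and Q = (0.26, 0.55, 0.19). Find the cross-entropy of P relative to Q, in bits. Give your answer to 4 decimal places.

1.7549 bits

H(P,Q) = −Σ p·log₂ q.
  −0.40·log₂(0.26) = 0.77737
  −0.30·log₂(0.55) = 0.25875
  −0.30·log₂(0.19) = 0.71878
H(P,Q) = 1.7549 bits.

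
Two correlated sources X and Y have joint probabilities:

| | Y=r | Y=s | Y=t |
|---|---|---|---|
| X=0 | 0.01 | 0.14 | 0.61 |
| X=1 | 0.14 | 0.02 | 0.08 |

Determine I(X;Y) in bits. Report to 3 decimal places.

0.298 bits

Marginals: p(X) = (0.7600, 0.2400), p(Y) = (0.1500, 0.1600, 0.6900).
I(X;Y) = Σ p(x,y)·log₂[p(x,y)/(p(x)p(y))].
  (0,r): 0.01·log₂(0.0877) = -0.0351
  (0,s): 0.14·log₂(1.1513) = 0.0285
  (0,t): 0.61·log₂(1.1632) = 0.1331
  (1,r): 0.14·log₂(3.8889) = 0.2743
  (1,s): 0.02·log₂(0.5208) = -0.0188
  (1,t): 0.08·log₂(0.4831) = -0.0840
Sum = 0.298 bits.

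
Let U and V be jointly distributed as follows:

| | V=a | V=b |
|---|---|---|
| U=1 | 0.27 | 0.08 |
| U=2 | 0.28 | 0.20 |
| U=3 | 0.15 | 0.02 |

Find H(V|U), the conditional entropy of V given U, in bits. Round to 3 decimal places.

Marginals: p(U) = (0.3500, 0.4800, 0.1700), p(V) = (0.7000, 0.3000).
H(V|U) = Σ p(U) · H(V|U=·).
  U=1: p=0.3500, H(V|U=1) = 0.7755
  U=2: p=0.4800, H(V|U=2) = 0.9799
  U=3: p=0.1700, H(V|U=3) = 0.5226
Weighted sum = 0.831 bits.

0.831 bits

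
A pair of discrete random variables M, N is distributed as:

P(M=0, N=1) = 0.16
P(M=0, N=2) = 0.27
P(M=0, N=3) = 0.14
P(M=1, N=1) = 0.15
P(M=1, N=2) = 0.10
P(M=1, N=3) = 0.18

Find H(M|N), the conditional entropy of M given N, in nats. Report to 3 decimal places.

Marginals: p(M) = (0.5700, 0.4300), p(N) = (0.3100, 0.3700, 0.3200).
H(M|N) = Σ p(N) · H(M|N=·).
  N=1: p=0.3100, H(M|N=1) = 0.6926
  N=2: p=0.3700, H(M|N=2) = 0.5835
  N=3: p=0.3200, H(M|N=3) = 0.6853
Weighted sum = 0.650 nats.

0.650 nats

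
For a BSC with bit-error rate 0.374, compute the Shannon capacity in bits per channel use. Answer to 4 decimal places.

Binary symmetric channel: C = 1 − h₂(ε) where h₂ is the binary entropy function.
h₂(0.374) = −0.374·log₂0.374 − 0.626·log₂0.626 = 0.9537.
C = 1 − 0.9537 = 0.0463 bits per channel use.

0.0463 bits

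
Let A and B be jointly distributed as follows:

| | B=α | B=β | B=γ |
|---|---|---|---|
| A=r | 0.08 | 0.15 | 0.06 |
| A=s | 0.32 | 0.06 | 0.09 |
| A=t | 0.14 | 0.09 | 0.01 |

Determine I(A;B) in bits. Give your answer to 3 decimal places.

Marginals: p(A) = (0.2900, 0.4700, 0.2400), p(B) = (0.5400, 0.3000, 0.1600).
I(A;B) = Σ p(x,y)·log₂[p(x,y)/(p(x)p(y))].
  (r,α): 0.08·log₂(0.5109) = -0.0775
  (r,β): 0.15·log₂(1.7241) = 0.1179
  (r,γ): 0.06·log₂(1.2931) = 0.0223
  (s,α): 0.32·log₂(1.2608) = 0.1070
  (s,β): 0.06·log₂(0.4255) = -0.0740
  (s,γ): 0.09·log₂(1.1968) = 0.0233
  (t,α): 0.14·log₂(1.0802) = 0.0156
  (t,β): 0.09·log₂(1.2500) = 0.0290
  (t,γ): 0.01·log₂(0.2604) = -0.0194
Sum = 0.144 bits.

0.144 bits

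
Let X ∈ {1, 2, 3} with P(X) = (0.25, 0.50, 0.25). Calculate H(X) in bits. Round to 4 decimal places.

1.5000 bits

H(X) = −Σ p·log₂ p.
  −(0.25)·log₂(0.25) = 0.50000
  −(0.50)·log₂(0.50) = 0.50000
  −(0.25)·log₂(0.25) = 0.50000
Sum: 0.50000 + 0.50000 + 0.50000 = 1.5000 bits.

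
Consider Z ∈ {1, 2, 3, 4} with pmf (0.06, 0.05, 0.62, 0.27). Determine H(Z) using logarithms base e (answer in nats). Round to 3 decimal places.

0.968 nats

H(Z) = −Σ p·ln p.
  −(0.06)·ln(0.06) = 0.1688
  −(0.05)·ln(0.05) = 0.1498
  −(0.62)·ln(0.62) = 0.2964
  −(0.27)·ln(0.27) = 0.3535
Sum: 0.1688 + 0.1498 + 0.2964 + 0.3535 = 0.968 nats.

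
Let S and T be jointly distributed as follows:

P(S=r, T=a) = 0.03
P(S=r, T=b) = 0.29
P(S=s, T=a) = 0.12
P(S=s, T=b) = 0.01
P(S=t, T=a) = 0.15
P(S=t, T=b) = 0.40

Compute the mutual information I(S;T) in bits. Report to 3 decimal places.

0.222 bits

Marginals: p(S) = (0.3200, 0.1300, 0.5500), p(T) = (0.3000, 0.7000).
I(S;T) = Σ p(x,y)·log₂[p(x,y)/(p(x)p(y))].
  (r,a): 0.03·log₂(0.3125) = -0.0503
  (r,b): 0.29·log₂(1.2946) = 0.1080
  (s,a): 0.12·log₂(3.0769) = 0.1946
  (s,b): 0.01·log₂(0.1099) = -0.0319
  (t,a): 0.15·log₂(0.9091) = -0.0206
  (t,b): 0.40·log₂(1.0390) = 0.0221
Sum = 0.222 bits.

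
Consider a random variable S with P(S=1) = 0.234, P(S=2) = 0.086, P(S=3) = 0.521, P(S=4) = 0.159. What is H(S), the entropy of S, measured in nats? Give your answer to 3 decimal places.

H(S) = −Σ p·ln p.
  −(0.234)·ln(0.234) = 0.3399
  −(0.086)·ln(0.086) = 0.2110
  −(0.521)·ln(0.521) = 0.3397
  −(0.159)·ln(0.159) = 0.2924
Sum: 0.3399 + 0.2110 + 0.3397 + 0.2924 = 1.183 nats.

1.183 nats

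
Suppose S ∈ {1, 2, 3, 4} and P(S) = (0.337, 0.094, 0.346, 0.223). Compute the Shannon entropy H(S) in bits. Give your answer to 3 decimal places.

1.862 bits

H(S) = −Σ p·log₂ p.
  −(0.337)·log₂(0.337) = 0.5288
  −(0.094)·log₂(0.094) = 0.3207
  −(0.346)·log₂(0.346) = 0.5298
  −(0.223)·log₂(0.223) = 0.4828
Sum: 0.5288 + 0.3207 + 0.5298 + 0.4828 = 1.862 bits.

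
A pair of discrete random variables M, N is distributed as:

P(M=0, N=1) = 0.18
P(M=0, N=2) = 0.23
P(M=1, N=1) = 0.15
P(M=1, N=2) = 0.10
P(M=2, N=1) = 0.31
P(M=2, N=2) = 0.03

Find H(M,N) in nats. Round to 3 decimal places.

H(M,N) = −Σ p(x,y)·ln p(x,y) over all 6 cells.
  cell (0,1): −0.18·ln0.18 = 0.3087
  cell (0,2): −0.23·ln0.23 = 0.3380
  cell (1,1): −0.15·ln0.15 = 0.2846
  cell (1,2): −0.10·ln0.10 = 0.2303
  cell (2,1): −0.31·ln0.31 = 0.3631
  cell (2,2): −0.03·ln0.03 = 0.1052
Sum = 1.630 nats.

1.630 nats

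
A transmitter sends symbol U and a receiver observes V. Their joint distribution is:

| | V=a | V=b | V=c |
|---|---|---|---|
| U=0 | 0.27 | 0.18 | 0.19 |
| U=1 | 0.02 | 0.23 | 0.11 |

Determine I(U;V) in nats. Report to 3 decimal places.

0.102 nats

Marginals: p(U) = (0.6400, 0.3600), p(V) = (0.2900, 0.4100, 0.3000).
I(U;V) = Σ p(x,y)·ln[p(x,y)/(p(x)p(y))].
  (0,a): 0.27·ln(1.4547) = 0.1012
  (0,b): 0.18·ln(0.6860) = -0.0678
  (0,c): 0.19·ln(0.9896) = -0.0020
  (1,a): 0.02·ln(0.1916) = -0.0330
  (1,b): 0.23·ln(1.5583) = 0.1020
  (1,c): 0.11·ln(1.0185) = 0.0020
Sum = 0.102 nats.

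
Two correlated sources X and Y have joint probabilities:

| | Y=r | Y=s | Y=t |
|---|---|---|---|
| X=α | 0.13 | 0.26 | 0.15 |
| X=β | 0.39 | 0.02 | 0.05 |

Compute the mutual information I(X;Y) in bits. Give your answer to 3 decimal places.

Marginals: p(X) = (0.5400, 0.4600), p(Y) = (0.5200, 0.2800, 0.2000).
I(X;Y) = Σ p(x,y)·log₂[p(x,y)/(p(x)p(y))].
  (α,r): 0.13·log₂(0.4630) = -0.1444
  (α,s): 0.26·log₂(1.7196) = 0.2033
  (α,t): 0.15·log₂(1.3889) = 0.0711
  (β,r): 0.39·log₂(1.6304) = 0.2751
  (β,s): 0.02·log₂(0.1553) = -0.0537
  (β,t): 0.05·log₂(0.5435) = -0.0440
Sum = 0.307 bits.

0.307 bits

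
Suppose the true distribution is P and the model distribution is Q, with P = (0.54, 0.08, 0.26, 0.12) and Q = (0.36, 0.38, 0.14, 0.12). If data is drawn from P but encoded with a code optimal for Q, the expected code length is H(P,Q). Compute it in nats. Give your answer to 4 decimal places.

H(P,Q) = −Σ p·ln q.
  −0.54·ln(0.36) = 0.55169
  −0.08·ln(0.38) = 0.07741
  −0.26·ln(0.14) = 0.51119
  −0.12·ln(0.12) = 0.25443
H(P,Q) = 1.3947 nats.

1.3947 nats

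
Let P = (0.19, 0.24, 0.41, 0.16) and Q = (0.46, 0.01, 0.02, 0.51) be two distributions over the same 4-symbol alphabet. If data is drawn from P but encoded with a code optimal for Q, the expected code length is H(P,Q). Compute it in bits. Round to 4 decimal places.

H(P,Q) = −Σ p·log₂ q.
  −0.19·log₂(0.46) = 0.21286
  −0.24·log₂(0.01) = 1.59453
  −0.41·log₂(0.02) = 2.31398
  −0.16·log₂(0.51) = 0.15543
H(P,Q) = 4.2768 bits.

4.2768 bits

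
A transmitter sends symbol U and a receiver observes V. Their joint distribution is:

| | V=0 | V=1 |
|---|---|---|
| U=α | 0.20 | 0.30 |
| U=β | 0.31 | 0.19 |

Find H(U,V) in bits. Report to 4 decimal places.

H(U,V) = −Σ p(x,y)·log₂ p(x,y) over all 4 cells.
  cell (α,0): −0.20·log₂0.20 = 0.46439
  cell (α,1): −0.30·log₂0.30 = 0.52109
  cell (β,0): −0.31·log₂0.31 = 0.52379
  cell (β,1): −0.19·log₂0.19 = 0.45523
Sum = 1.9645 bits.

1.9645 bits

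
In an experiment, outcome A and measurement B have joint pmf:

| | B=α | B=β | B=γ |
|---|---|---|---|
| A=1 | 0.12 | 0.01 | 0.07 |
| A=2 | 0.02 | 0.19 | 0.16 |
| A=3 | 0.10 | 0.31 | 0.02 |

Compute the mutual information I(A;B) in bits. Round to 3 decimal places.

Marginals: p(A) = (0.2000, 0.3700, 0.4300), p(B) = (0.2400, 0.5100, 0.2500).
I(A;B) = Σ p(x,y)·log₂[p(x,y)/(p(x)p(y))].
  (1,α): 0.12·log₂(2.5000) = 0.1586
  (1,β): 0.01·log₂(0.0980) = -0.0335
  (1,γ): 0.07·log₂(1.4000) = 0.0340
  (2,α): 0.02·log₂(0.2252) = -0.0430
  (2,β): 0.19·log₂(1.0069) = 0.0019
  (2,γ): 0.16·log₂(1.7297) = 0.1265
  (3,α): 0.10·log₂(0.9690) = -0.0045
  (3,β): 0.31·log₂(1.4136) = 0.1548
  (3,γ): 0.02·log₂(0.1860) = -0.0485
Sum = 0.346 bits.

0.346 bits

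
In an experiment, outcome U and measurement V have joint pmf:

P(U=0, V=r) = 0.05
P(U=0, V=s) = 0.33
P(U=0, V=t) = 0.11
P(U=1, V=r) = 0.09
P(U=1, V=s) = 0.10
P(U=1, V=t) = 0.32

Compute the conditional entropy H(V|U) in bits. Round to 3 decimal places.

1.265 bits

Chain rule: H(V|U) = H(U,V) − H(U).
Marginals: p(U) = (0.4900, 0.5100), p(V) = (0.1400, 0.4300, 0.4300).
H(U,V) = 2.2651 bits; H(U) = 0.9997 bits.
H(V|U) = 2.2651 − 0.9997 = 1.265 bits.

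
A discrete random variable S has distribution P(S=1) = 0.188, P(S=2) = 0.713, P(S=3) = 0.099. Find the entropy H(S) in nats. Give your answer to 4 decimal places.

0.7843 nats

H(S) = −Σ p·ln p.
  −(0.188)·ln(0.188) = 0.31421
  −(0.713)·ln(0.713) = 0.24119
  −(0.099)·ln(0.099) = 0.22895
Sum: 0.31421 + 0.24119 + 0.22895 = 0.7843 nats.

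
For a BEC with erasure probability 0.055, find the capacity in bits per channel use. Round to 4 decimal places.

0.9450 bits

Binary erasure channel: capacity C = 1 − ε.
C = 1 − 0.055 = 0.9450 bits per channel use.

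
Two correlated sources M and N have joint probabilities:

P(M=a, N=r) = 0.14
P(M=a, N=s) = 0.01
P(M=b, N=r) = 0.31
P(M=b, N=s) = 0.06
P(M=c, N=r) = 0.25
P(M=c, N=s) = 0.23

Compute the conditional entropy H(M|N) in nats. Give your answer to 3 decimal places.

Chain rule: H(M|N) = H(M,N) − H(N).
Marginals: p(M) = (0.1500, 0.3700, 0.4800), p(N) = (0.7000, 0.3000).
H(M,N) = 1.5378 nats; H(N) = 0.6109 nats.
H(M|N) = 1.5378 − 0.6109 = 0.927 nats.

0.927 nats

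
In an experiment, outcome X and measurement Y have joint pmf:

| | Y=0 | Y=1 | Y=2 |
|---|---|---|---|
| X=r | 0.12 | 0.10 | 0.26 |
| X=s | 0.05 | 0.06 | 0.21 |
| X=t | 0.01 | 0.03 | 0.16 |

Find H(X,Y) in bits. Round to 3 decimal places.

2.778 bits

H(X,Y) = −Σ p(x,y)·log₂ p(x,y) over all 9 cells.
  cell (r,0): −0.12·log₂0.12 = 0.3671
  cell (r,1): −0.10·log₂0.10 = 0.3322
  cell (r,2): −0.26·log₂0.26 = 0.5053
  cell (s,0): −0.05·log₂0.05 = 0.2161
  cell (s,1): −0.06·log₂0.06 = 0.2435
  cell (s,2): −0.21·log₂0.21 = 0.4728
  cell (t,0): −0.01·log₂0.01 = 0.0664
  cell (t,1): −0.03·log₂0.03 = 0.1518
  cell (t,2): −0.16·log₂0.16 = 0.4230
Sum = 2.778 bits.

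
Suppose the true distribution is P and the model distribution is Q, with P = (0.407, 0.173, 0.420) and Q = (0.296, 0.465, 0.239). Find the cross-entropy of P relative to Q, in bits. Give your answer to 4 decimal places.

H(P,Q) = −Σ p·log₂ q.
  −0.407·log₂(0.296) = 0.71483
  −0.173·log₂(0.465) = 0.19111
  −0.420·log₂(0.239) = 0.86727
H(P,Q) = 1.7732 bits.

1.7732 bits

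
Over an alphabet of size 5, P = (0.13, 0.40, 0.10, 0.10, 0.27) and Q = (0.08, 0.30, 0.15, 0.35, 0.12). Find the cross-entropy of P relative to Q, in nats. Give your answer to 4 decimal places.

1.6771 nats

H(P,Q) = −Σ p·ln q.
  −0.13·ln(0.08) = 0.32834
  −0.40·ln(0.30) = 0.48159
  −0.10·ln(0.15) = 0.18971
  −0.10·ln(0.35) = 0.10498
  −0.27·ln(0.12) = 0.57247
H(P,Q) = 1.6771 nats.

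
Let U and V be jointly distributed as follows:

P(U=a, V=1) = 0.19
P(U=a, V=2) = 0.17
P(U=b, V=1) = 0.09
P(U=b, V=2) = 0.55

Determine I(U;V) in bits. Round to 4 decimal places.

Marginals: p(U) = (0.3600, 0.6400), p(V) = (0.2800, 0.7200).
I(U;V) = Σ p(x,y)·log₂[p(x,y)/(p(x)p(y))].
  (a,1): 0.19·log₂(1.8849) = 0.17376
  (a,2): 0.17·log₂(0.6559) = -0.10345
  (b,1): 0.09·log₂(0.5022) = -0.08942
  (b,2): 0.55·log₂(1.1936) = 0.14041
Sum = 0.1213 bits.

0.1213 bits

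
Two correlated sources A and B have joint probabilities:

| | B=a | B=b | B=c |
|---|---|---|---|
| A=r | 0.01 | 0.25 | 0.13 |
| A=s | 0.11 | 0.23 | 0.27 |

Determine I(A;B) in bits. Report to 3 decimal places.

Marginals: p(A) = (0.3900, 0.6100), p(B) = (0.1200, 0.4800, 0.4000).
I(A;B) = H(A) + H(B) − H(A,B).
H(A) = 0.9648, H(B) = 1.4041, H(A,B) = 2.2971.
I(A;B) = 0.9648 + 1.4041 − 2.2971 = 0.072 bits.

0.072 bits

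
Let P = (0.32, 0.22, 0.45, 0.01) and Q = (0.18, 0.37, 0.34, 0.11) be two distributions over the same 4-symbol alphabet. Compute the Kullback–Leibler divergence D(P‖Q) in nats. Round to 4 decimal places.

0.1719 nats

D(P‖Q) = Σ p·ln(p/q).
  0.32·ln(0.32/0.18) = 0.18412
  0.22·ln(0.22/0.37) = -0.11437
  0.45·ln(0.45/0.34) = 0.12614
  0.01·ln(0.01/0.11) = -0.02398
D(P‖Q) = 0.1719 nats.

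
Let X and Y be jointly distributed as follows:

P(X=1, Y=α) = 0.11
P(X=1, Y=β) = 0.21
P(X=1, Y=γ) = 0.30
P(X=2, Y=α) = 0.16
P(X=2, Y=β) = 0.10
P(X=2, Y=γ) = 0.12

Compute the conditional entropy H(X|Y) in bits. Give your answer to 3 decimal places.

0.907 bits

Chain rule: H(X|Y) = H(X,Y) − H(Y).
Marginals: p(X) = (0.6200, 0.3800), p(Y) = (0.2700, 0.3100, 0.4200).
H(X,Y) = 2.4665 bits; H(Y) = 1.5595 bits.
H(X|Y) = 2.4665 − 1.5595 = 0.907 bits.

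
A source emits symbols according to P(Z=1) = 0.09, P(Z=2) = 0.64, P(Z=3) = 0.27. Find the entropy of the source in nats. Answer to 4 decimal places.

0.8559 nats

H(Z) = −Σ p·ln p.
  −(0.09)·ln(0.09) = 0.21672
  −(0.64)·ln(0.64) = 0.28562
  −(0.27)·ln(0.27) = 0.35352
Sum: 0.21672 + 0.28562 + 0.35352 = 0.8559 nats.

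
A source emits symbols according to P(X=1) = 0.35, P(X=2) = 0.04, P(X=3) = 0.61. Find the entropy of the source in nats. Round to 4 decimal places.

H(X) = −Σ p·ln p.
  −(0.35)·ln(0.35) = 0.36744
  −(0.04)·ln(0.04) = 0.12876
  −(0.61)·ln(0.61) = 0.30152
Sum: 0.36744 + 0.12876 + 0.30152 = 0.7977 nats.

0.7977 nats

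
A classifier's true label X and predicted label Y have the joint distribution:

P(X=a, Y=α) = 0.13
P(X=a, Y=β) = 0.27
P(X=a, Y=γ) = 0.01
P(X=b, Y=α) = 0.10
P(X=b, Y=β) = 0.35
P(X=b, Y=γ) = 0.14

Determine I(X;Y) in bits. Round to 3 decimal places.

Marginals: p(X) = (0.4100, 0.5900), p(Y) = (0.2300, 0.6200, 0.1500).
I(X;Y) = Σ p(x,y)·log₂[p(x,y)/(p(x)p(y))].
  (a,α): 0.13·log₂(1.3786) = 0.0602
  (a,β): 0.27·log₂(1.0622) = 0.0235
  (a,γ): 0.01·log₂(0.1626) = -0.0262
  (b,α): 0.10·log₂(0.7369) = -0.0440
  (b,β): 0.35·log₂(0.9568) = -0.0223
  (b,γ): 0.14·log₂(1.5819) = 0.0926
Sum = 0.084 bits.

0.084 bits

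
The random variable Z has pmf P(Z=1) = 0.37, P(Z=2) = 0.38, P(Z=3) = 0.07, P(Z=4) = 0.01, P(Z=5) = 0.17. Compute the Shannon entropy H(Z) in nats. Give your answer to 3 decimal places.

1.269 nats

H(Z) = −Σ p·ln p.
  −(0.37)·ln(0.37) = 0.3679
  −(0.38)·ln(0.38) = 0.3677
  −(0.07)·ln(0.07) = 0.1861
  −(0.01)·ln(0.01) = 0.0461
  −(0.17)·ln(0.17) = 0.3012
Sum: 0.3679 + 0.3677 + 0.1861 + 0.0461 + 0.3012 = 1.269 nats.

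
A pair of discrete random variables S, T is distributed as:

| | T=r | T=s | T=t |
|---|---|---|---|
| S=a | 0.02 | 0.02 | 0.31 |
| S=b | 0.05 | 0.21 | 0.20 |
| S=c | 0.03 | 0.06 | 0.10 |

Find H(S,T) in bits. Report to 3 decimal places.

H(S,T) = −Σ p(x,y)·log₂ p(x,y) over all 9 cells.
  cell (a,r): −0.02·log₂0.02 = 0.1129
  cell (a,s): −0.02·log₂0.02 = 0.1129
  cell (a,t): −0.31·log₂0.31 = 0.5238
  cell (b,r): −0.05·log₂0.05 = 0.2161
  cell (b,s): −0.21·log₂0.21 = 0.4728
  cell (b,t): −0.20·log₂0.20 = 0.4644
  cell (c,r): −0.03·log₂0.03 = 0.1518
  cell (c,s): −0.06·log₂0.06 = 0.2435
  cell (c,t): −0.10·log₂0.10 = 0.3322
Sum = 2.630 bits.

2.630 bits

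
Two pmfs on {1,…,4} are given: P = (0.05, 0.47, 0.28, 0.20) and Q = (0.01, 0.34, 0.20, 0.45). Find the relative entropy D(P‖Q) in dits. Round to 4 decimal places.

D(P‖Q) = Σ p·log₁₀(p/q).
  0.05·log₁₀(0.05/0.01) = 0.03495
  0.47·log₁₀(0.47/0.34) = 0.06609
  0.28·log₁₀(0.28/0.20) = 0.04092
  0.20·log₁₀(0.20/0.45) = -0.07044
D(P‖Q) = 0.0715 dits.

0.0715 dits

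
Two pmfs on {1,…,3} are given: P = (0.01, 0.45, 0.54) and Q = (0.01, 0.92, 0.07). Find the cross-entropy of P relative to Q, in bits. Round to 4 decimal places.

2.1923 bits

H(P,Q) = −Σ p·log₂ q.
  −0.01·log₂(0.01) = 0.06644
  −0.45·log₂(0.92) = 0.05413
  −0.54·log₂(0.07) = 2.07171
H(P,Q) = 2.1923 bits.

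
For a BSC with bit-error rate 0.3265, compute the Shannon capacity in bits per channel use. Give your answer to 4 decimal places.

0.0887 bits

Binary symmetric channel: C = 1 − h₂(ε) where h₂ is the binary entropy function.
h₂(0.3265) = −0.3265·log₂0.3265 − 0.6735·log₂0.6735 = 0.9113.
C = 1 − 0.9113 = 0.0887 bits per channel use.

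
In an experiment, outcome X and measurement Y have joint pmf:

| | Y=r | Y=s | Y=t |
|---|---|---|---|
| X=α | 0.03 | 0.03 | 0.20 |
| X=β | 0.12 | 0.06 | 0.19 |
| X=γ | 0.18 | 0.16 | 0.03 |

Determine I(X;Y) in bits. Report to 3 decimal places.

Marginals: p(X) = (0.2600, 0.3700, 0.3700), p(Y) = (0.3300, 0.2500, 0.4200).
I(X;Y) = H(X) + H(Y) − H(X,Y).
H(X) = 1.5667, H(Y) = 1.5535, H(X,Y) = 2.8538.
I(X;Y) = 1.5667 + 1.5535 − 2.8538 = 0.266 bits.

0.266 bits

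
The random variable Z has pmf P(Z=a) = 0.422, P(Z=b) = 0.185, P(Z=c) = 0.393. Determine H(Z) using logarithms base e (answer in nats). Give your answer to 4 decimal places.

H(Z) = −Σ p·ln p.
  −(0.422)·ln(0.422) = 0.36408
  −(0.185)·ln(0.185) = 0.31217
  −(0.393)·ln(0.393) = 0.36704
Sum: 0.36408 + 0.31217 + 0.36704 = 1.0433 nats.

1.0433 nats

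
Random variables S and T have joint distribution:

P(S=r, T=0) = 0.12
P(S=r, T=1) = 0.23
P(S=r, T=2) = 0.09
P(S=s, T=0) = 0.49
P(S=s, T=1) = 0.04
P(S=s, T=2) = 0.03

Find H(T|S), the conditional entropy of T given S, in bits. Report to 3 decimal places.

1.020 bits

Marginals: p(S) = (0.4400, 0.5600), p(T) = (0.6100, 0.2700, 0.1200).
H(T|S) = Σ p(S) · H(T|S=·).
  S=r: p=0.4400, H(T|S=r) = 1.4687
  S=s: p=0.5600, H(T|S=s) = 0.6667
Weighted sum = 1.020 bits.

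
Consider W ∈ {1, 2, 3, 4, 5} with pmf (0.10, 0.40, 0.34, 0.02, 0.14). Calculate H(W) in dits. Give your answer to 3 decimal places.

0.572 dits

H(W) = −Σ p·log₁₀ p.
  −(0.10)·log₁₀(0.10) = 0.1000
  −(0.40)·log₁₀(0.40) = 0.1592
  −(0.34)·log₁₀(0.34) = 0.1593
  −(0.02)·log₁₀(0.02) = 0.0340
  −(0.14)·log₁₀(0.14) = 0.1195
Sum: 0.1000 + 0.1592 + 0.1593 + 0.0340 + 0.1195 = 0.572 dits.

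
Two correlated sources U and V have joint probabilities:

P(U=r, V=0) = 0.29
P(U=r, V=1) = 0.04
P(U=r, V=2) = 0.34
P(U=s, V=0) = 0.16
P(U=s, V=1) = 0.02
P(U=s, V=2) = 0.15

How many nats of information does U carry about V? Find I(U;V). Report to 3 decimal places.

0.001 nats

Marginals: p(U) = (0.6700, 0.3300), p(V) = (0.4500, 0.0600, 0.4900).
I(U;V) = H(U) + H(V) − H(U,V).
H(U) = 0.6342, H(V) = 0.8777, H(U,V) = 1.5106.
I(U;V) = 0.6342 + 0.8777 − 1.5106 = 0.001 nats.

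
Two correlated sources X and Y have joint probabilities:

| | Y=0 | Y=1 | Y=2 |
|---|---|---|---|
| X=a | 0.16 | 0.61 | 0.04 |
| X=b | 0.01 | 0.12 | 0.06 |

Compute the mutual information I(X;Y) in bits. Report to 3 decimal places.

Marginals: p(X) = (0.8100, 0.1900), p(Y) = (0.1700, 0.7300, 0.1000).
I(X;Y) = H(X) + H(Y) − H(X,Y).
H(X) = 0.7015, H(Y) = 1.0982, H(X,Y) = 1.7208.
I(X;Y) = 0.7015 + 1.0982 − 1.7208 = 0.079 bits.

0.079 bits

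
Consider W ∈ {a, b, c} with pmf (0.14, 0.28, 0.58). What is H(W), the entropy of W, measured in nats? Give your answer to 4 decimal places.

H(W) = −Σ p·ln p.
  −(0.14)·ln(0.14) = 0.27526
  −(0.28)·ln(0.28) = 0.35643
  −(0.58)·ln(0.58) = 0.31594
Sum: 0.27526 + 0.35643 + 0.31594 = 0.9476 nats.

0.9476 nats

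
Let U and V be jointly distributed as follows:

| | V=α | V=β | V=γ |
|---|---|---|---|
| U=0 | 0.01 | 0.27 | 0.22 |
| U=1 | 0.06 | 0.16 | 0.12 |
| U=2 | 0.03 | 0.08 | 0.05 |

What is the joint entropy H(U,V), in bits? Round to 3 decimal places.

H(U,V) = −Σ p(x,y)·log₂ p(x,y) over all 9 cells.
  cell (0,α): −0.01·log₂0.01 = 0.0664
  cell (0,β): −0.27·log₂0.27 = 0.5100
  cell (0,γ): −0.22·log₂0.22 = 0.4806
  cell (1,α): −0.06·log₂0.06 = 0.2435
  cell (1,β): −0.16·log₂0.16 = 0.4230
  cell (1,γ): −0.12·log₂0.12 = 0.3671
  cell (2,α): −0.03·log₂0.03 = 0.1518
  cell (2,β): −0.08·log₂0.08 = 0.2915
  cell (2,γ): −0.05·log₂0.05 = 0.2161
Sum = 2.750 bits.

2.750 bits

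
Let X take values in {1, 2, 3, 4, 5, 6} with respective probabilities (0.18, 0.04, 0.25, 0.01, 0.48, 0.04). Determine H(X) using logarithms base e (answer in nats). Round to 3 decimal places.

H(X) = −Σ p·ln p.
  −(0.18)·ln(0.18) = 0.3087
  −(0.04)·ln(0.04) = 0.1288
  −(0.25)·ln(0.25) = 0.3466
  −(0.01)·ln(0.01) = 0.0461
  −(0.48)·ln(0.48) = 0.3523
  −(0.04)·ln(0.04) = 0.1288
Sum: 0.3087 + 0.1288 + 0.3466 + 0.0461 + 0.3523 + 0.1288 = 1.311 nats.

1.311 nats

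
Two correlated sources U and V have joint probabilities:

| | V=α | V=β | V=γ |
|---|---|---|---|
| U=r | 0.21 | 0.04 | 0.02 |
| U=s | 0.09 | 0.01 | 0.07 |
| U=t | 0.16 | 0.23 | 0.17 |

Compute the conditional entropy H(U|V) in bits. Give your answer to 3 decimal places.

1.230 bits

Marginals: p(U) = (0.2700, 0.1700, 0.5600), p(V) = (0.4600, 0.2800, 0.2600).
H(U|V) = Σ p(V) · H(U|V=·).
  V=α: p=0.4600, H(U|V=α) = 1.5069
  V=β: p=0.2800, H(U|V=β) = 0.8059
  V=γ: p=0.2600, H(U|V=γ) = 1.1951
Weighted sum = 1.230 bits.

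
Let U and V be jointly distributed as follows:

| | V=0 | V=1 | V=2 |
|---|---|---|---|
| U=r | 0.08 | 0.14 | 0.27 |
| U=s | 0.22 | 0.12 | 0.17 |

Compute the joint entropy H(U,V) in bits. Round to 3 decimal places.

2.481 bits

H(U,V) = −Σ p(x,y)·log₂ p(x,y) over all 6 cells.
  cell (r,0): −0.08·log₂0.08 = 0.2915
  cell (r,1): −0.14·log₂0.14 = 0.3971
  cell (r,2): −0.27·log₂0.27 = 0.5100
  cell (s,0): −0.22·log₂0.22 = 0.4806
  cell (s,1): −0.12·log₂0.12 = 0.3671
  cell (s,2): −0.17·log₂0.17 = 0.4346
Sum = 2.481 bits.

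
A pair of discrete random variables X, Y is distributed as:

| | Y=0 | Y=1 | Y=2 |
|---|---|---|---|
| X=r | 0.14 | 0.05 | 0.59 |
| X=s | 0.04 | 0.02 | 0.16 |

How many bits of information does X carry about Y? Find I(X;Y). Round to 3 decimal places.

Marginals: p(X) = (0.7800, 0.2200), p(Y) = (0.1800, 0.0700, 0.7500).
I(X;Y) = Σ p(x,y)·log₂[p(x,y)/(p(x)p(y))].
  (r,0): 0.14·log₂(0.9972) = -0.0006
  (r,1): 0.05·log₂(0.9158) = -0.0063
  (r,2): 0.59·log₂(1.0085) = 0.0072
  (s,0): 0.04·log₂(1.0101) = 0.0006
  (s,1): 0.02·log₂(1.2987) = 0.0075
  (s,2): 0.16·log₂(0.9697) = -0.0071
Sum = 0.001 bits.

0.001 bits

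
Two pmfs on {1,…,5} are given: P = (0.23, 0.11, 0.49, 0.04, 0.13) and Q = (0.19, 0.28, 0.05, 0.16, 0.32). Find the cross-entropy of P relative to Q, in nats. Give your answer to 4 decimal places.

2.2113 nats

H(P,Q) = −Σ p·ln q.
  −0.23·ln(0.19) = 0.38197
  −0.11·ln(0.28) = 0.14003
  −0.49·ln(0.05) = 1.46791
  −0.04·ln(0.16) = 0.07330
  −0.13·ln(0.32) = 0.14813
H(P,Q) = 2.2113 nats.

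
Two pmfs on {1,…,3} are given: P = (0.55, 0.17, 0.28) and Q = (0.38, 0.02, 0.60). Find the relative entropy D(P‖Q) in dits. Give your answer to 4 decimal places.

D(P‖Q) = Σ p·log₁₀(p/q).
  0.55·log₁₀(0.55/0.38) = 0.08832
  0.17·log₁₀(0.17/0.02) = 0.15800
  0.28·log₁₀(0.28/0.60) = -0.09268
D(P‖Q) = 0.1536 dits.

0.1536 dits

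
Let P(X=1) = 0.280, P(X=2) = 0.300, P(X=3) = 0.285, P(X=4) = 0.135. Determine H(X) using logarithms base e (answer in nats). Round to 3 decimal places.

H(X) = −Σ p·ln p.
  −(0.280)·ln(0.280) = 0.3564
  −(0.300)·ln(0.300) = 0.3612
  −(0.285)·ln(0.285) = 0.3578
  −(0.135)·ln(0.135) = 0.2703
Sum: 0.3564 + 0.3612 + 0.3578 + 0.2703 = 1.346 nats.

1.346 nats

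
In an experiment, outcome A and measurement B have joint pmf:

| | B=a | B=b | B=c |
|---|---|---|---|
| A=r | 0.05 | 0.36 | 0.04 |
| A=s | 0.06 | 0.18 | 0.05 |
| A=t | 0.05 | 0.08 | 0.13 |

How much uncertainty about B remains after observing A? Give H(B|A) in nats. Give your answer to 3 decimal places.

0.822 nats

Chain rule: H(B|A) = H(A,B) − H(A).
Marginals: p(A) = (0.4500, 0.2900, 0.2600), p(B) = (0.1600, 0.6200, 0.2200).
H(A,B) = 1.8907 nats; H(A) = 1.0686 nats.
H(B|A) = 1.8907 − 1.0686 = 0.822 nats.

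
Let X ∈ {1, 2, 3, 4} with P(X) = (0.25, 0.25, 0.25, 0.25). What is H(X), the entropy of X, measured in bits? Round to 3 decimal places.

H(X) = −Σ p·log₂ p.
  −(0.25)·log₂(0.25) = 0.5000
  −(0.25)·log₂(0.25) = 0.5000
  −(0.25)·log₂(0.25) = 0.5000
  −(0.25)·log₂(0.25) = 0.5000
Sum: 0.5000 + 0.5000 + 0.5000 + 0.5000 = 2.000 bits.

2.000 bits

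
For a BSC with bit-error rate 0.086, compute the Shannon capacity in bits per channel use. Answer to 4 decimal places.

0.5770 bits

Binary symmetric channel: C = 1 − h₂(ε) where h₂ is the binary entropy function.
h₂(0.086) = −0.086·log₂0.086 − 0.914·log₂0.914 = 0.4230.
C = 1 − 0.4230 = 0.5770 bits per channel use.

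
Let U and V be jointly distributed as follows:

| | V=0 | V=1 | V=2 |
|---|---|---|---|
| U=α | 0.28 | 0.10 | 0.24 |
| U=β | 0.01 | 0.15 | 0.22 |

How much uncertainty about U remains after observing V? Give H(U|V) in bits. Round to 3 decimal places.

Marginals: p(U) = (0.6200, 0.3800), p(V) = (0.2900, 0.2500, 0.4600).
H(U|V) = Σ p(V) · H(U|V=·).
  V=0: p=0.2900, H(U|V=0) = 0.2164
  V=1: p=0.2500, H(U|V=1) = 0.9710
  V=2: p=0.4600, H(U|V=2) = 0.9986
Weighted sum = 0.765 bits.

0.765 bits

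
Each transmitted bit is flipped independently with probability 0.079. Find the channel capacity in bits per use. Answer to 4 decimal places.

0.6014 bits

Binary symmetric channel: C = 1 − h₂(ε) where h₂ is the binary entropy function.
h₂(0.079) = −0.079·log₂0.079 − 0.921·log₂0.921 = 0.3986.
C = 1 − 0.3986 = 0.6014 bits per channel use.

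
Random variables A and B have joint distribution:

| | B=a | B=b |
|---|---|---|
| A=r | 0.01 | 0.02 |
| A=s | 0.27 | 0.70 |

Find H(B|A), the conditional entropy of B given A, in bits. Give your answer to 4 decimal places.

0.8551 bits

Chain rule: H(B|A) = H(A,B) − H(A).
Marginals: p(A) = (0.0300, 0.9700), p(B) = (0.2800, 0.7200).
H(A,B) = 1.0495 bits; H(A) = 0.1944 bits.
H(B|A) = 1.0495 − 0.1944 = 0.8551 bits.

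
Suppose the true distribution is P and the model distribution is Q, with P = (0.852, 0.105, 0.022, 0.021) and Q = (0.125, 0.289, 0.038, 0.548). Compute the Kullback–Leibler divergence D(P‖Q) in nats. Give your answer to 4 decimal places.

D(P‖Q) = Σ p·ln(p/q).
  0.852·ln(0.852/0.125) = 1.63522
  0.105·ln(0.105/0.289) = -0.10631
  0.022·ln(0.022/0.038) = -0.01202
  0.021·ln(0.021/0.548) = -0.06850
D(P‖Q) = 1.4484 nats.

1.4484 nats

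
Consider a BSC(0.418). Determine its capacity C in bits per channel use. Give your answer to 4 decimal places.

0.0195 bits

Binary symmetric channel: C = 1 − h₂(ε) where h₂ is the binary entropy function.
h₂(0.418) = −0.418·log₂0.418 − 0.582·log₂0.582 = 0.9805.
C = 1 − 0.9805 = 0.0195 bits per channel use.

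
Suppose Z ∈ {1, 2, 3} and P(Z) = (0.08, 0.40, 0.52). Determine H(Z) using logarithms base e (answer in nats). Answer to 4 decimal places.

0.9086 nats

H(Z) = −Σ p·ln p.
  −(0.08)·ln(0.08) = 0.20206
  −(0.40)·ln(0.40) = 0.36652
  −(0.52)·ln(0.52) = 0.34004
Sum: 0.20206 + 0.36652 + 0.34004 = 0.9086 nats.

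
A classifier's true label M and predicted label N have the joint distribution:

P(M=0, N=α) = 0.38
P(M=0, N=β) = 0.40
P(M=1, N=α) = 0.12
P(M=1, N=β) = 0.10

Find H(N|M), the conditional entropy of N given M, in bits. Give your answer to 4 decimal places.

Chain rule: H(N|M) = H(M,N) − H(M).
Marginals: p(M) = (0.7800, 0.2200), p(N) = (0.5000, 0.5000).
H(M,N) = 1.7585 bits; H(M) = 0.7602 bits.
H(N|M) = 1.7585 − 0.7602 = 0.9983 bits.

0.9983 bits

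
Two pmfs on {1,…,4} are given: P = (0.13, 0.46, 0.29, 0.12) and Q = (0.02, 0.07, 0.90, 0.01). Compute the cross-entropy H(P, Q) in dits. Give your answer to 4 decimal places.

H(P,Q) = −Σ p·log₁₀ q.
  −0.13·log₁₀(0.02) = 0.22087
  −0.46·log₁₀(0.07) = 0.53125
  −0.29·log₁₀(0.90) = 0.01327
  −0.12·log₁₀(0.01) = 0.24000
H(P,Q) = 1.0054 dits.

1.0054 dits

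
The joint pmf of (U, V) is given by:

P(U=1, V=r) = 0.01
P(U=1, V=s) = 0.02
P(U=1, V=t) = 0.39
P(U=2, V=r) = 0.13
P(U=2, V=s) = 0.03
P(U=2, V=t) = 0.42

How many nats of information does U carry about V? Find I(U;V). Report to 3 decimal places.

Marginals: p(U) = (0.4200, 0.5800), p(V) = (0.1400, 0.0500, 0.8100).
I(U;V) = Σ p(x,y)·ln[p(x,y)/(p(x)p(y))].
  (1,r): 0.01·ln(0.1701) = -0.0177
  (1,s): 0.02·ln(0.9524) = -0.0010
  (1,t): 0.39·ln(1.1464) = 0.0533
  (2,r): 0.13·ln(1.6010) = 0.0612
  (2,s): 0.03·ln(1.0345) = 0.0010
  (2,t): 0.42·ln(0.8940) = -0.0471
Sum = 0.050 nats.

0.050 nats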